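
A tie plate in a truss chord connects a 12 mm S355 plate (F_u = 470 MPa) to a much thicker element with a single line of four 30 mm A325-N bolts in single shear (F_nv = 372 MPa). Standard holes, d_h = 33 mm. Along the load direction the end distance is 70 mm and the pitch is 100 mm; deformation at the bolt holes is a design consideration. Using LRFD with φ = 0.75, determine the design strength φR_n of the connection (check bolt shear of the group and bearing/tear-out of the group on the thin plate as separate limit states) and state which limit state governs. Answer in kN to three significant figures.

789 kN (bolt shear governs)

Bolt shear: A_b = π·30²/4 = 706.9 mm²; R_n = 372 × 706.9 × 4 × 1 / 1000 = 1052 kN → 0.75 × 1052 = 789 kN.
Bearing (1.2 l_c t F_u ≤ 2.4 d t F_u): upper limit = 2.4·30·12·470 / 1000 = 406.1 kN.
  Edge l_c = 70 − 33/2 = 53.5 → r_n = 362.1 kN; interior l_c = 100 − 33 = 67 → r_n = 406.1 kN.
  R_n,bearing = 1·362.1 + 3·406.1 = 1580 kN → 0.75 × 1580 = 1190 kN.
Bolt shear governs: 789 kN.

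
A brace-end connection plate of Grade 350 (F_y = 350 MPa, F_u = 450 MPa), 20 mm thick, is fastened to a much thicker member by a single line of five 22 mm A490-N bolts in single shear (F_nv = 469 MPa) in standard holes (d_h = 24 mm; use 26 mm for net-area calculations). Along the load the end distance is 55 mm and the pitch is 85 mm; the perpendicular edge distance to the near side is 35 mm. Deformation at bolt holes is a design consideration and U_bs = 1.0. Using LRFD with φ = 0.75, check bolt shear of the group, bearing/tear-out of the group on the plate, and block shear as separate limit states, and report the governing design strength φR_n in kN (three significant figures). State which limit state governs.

669 kN (bolt shear governs)

Bolt shear: A_b = π·22²/4 = 380.1 mm²; R_n = 469 × 380.1 × 5 × 1 / 1000 = 891.4 kN → 0.75 × 891.4 = 669 kN.
Bearing: edge l_c = 43, r_n = 464.4 kN; interior l_c = 61, r_n = 475.2 kN; R_n = 464.4 + 4·475.2 = 2365 kN → 1770 kN.
Block shear: A_gv = 7900, A_nv = 5560, A_nt = 440 mm²; R_n = min(0.6F_uA_nv, 0.6F_yA_gv) + U_bs·F_u·A_nt = 1699 kN → 1270 kN.
Bolt shear governs: 669 kN.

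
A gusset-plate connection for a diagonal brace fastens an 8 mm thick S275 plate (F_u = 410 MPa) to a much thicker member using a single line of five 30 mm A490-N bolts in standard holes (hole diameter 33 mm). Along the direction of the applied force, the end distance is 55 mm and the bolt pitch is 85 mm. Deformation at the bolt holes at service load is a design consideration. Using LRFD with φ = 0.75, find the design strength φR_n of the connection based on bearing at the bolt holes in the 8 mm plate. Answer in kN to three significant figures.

728 kN

Per bolt r_n = 1.2 l_c t F_u ≤ 2.4 d t F_u; upper limit = 2.4 × 30 × 8 × 410 / 1000 = 236.2 kN.
Edge bolt: l_c = 55 − 33/2 = 38.5 mm → 1.2 × 38.5 × 8 × 410 / 1000 = 151.5 → r_n = 151.5 kN.
Interior bolts: l_c = 85 − 33 = 52 mm → 1.2 × 52 × 8 × 410 / 1000 = 204.7 → r_n = 204.7 kN.
R_n = 1 × 151.5 + 4 × 204.7 = 970.2 kN.
Design strength φR_n = 0.75 × 970.2 = 728 kN.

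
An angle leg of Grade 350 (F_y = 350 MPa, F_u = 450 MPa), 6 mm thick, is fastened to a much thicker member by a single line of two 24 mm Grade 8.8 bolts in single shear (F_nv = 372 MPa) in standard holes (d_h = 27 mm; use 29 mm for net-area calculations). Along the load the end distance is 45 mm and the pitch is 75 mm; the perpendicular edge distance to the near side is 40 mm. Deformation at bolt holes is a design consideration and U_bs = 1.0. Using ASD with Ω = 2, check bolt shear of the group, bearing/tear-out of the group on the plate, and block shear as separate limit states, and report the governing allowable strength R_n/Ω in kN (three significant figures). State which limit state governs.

96.4 kN (block shear governs)

Bolt shear: A_b = π·24²/4 = 452.4 mm²; R_n = 372 × 452.4 × 2 × 1 / 1000 = 336.6 kN → 336.6 / 2 = 168 kN.
Bearing: edge l_c = 31.5, r_n = 102.1 kN; interior l_c = 48, r_n = 155.5 kN; R_n = 102.1 + 1·155.5 = 257.6 kN → 129 kN.
Block shear: A_gv = 720, A_nv = 459, A_nt = 153 mm²; R_n = min(0.6F_uA_nv, 0.6F_yA_gv) + U_bs·F_u·A_nt = 192.8 kN → 96.4 kN.
Block shear governs: 96.4 kN.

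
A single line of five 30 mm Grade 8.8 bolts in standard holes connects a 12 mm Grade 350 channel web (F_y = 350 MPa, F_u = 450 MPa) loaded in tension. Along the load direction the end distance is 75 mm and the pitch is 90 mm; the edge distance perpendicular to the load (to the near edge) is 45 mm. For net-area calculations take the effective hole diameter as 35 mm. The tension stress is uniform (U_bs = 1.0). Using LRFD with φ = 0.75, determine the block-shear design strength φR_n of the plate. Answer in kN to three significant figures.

Shear plane L_v = 75 + 4·90 = 435 mm; A_gv = 435 × 12 = 5220 mm².
A_nv = (435 − 4.5·35) × 12 = 3330 mm².
A_nt = (45 − 0.5·35) × 12 = 330 mm².
0.6 F_u A_nv = 899.1 kN; 0.6 F_y A_gv = 1096 kN → shear rupture governs the shear term.
R_n = 899.1 + 1.0 × 450 × 330 / 1000 = 1048 kN.
Design strength φR_n = 0.75 × 1048 = 786 kN.

786 kN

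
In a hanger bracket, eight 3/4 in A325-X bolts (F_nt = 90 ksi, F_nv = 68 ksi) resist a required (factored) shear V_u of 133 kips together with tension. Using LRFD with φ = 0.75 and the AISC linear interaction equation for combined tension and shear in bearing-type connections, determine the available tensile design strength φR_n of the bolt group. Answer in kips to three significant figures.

A_b = π·0.75²/4 = 0.4418 in²; f_rv = 133 / (8 × 0.4418) = 37.63 ksi.
F'_nt = 1.3 F_nt − (F_nt / φF_nv) f_rv = 1.3·90 − (90/(0.75·68))·37.63 = 50.59 ksi, capped at F_nt → F'_nt = 50.59 ksi.
R_n = F'_nt · A_b · n = 50.59 × 0.4418 × 8 = 178.8 kips.
Design strength φR_n = 0.75 × 178.8 = 134 kips.

134 kips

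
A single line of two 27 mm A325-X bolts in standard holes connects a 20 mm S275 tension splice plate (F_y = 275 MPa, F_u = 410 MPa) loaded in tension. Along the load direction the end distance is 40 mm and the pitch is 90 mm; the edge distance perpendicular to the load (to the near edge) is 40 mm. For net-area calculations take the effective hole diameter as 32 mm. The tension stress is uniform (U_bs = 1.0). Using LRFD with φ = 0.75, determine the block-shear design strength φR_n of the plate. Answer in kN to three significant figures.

450 kN

Shear plane L_v = 40 + 1·90 = 130 mm; A_gv = 130 × 20 = 2600 mm².
A_nv = (130 − 1.5·32) × 20 = 1640 mm².
A_nt = (40 − 0.5·32) × 20 = 480 mm².
0.6 F_u A_nv = 403.4 kN; 0.6 F_y A_gv = 429 kN → shear rupture governs the shear term.
R_n = 403.4 + 1.0 × 410 × 480 / 1000 = 600.2 kN.
Design strength φR_n = 0.75 × 600.2 = 450 kN.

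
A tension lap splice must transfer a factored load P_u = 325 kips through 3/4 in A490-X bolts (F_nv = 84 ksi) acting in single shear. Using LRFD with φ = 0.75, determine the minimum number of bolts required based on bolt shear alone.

A_b = π·0.75²/4 = 0.4418 in².
Per-bolt design strength φR_n = 0.75 × 84 × 0.4418 × 1 = 27.83 kips.
n ≥ 325 / 27.83 = 11.68 → use 12 bolts.

12 bolts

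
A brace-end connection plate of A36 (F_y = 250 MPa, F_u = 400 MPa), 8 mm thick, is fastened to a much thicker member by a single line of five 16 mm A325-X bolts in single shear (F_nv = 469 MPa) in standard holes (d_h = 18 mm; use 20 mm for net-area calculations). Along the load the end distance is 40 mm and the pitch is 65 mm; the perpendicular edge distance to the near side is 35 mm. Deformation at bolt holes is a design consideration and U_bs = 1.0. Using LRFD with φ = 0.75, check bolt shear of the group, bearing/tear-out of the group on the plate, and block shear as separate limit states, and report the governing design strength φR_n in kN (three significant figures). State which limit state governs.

Bolt shear: A_b = π·16²/4 = 201.1 mm²; R_n = 469 × 201.1 × 5 × 1 / 1000 = 471.5 kN → 0.75 × 471.5 = 354 kN.
Bearing: edge l_c = 31, r_n = 119 kN; interior l_c = 47, r_n = 122.9 kN; R_n = 119 + 4·122.9 = 610.6 kN → 458 kN.
Block shear: A_gv = 2400, A_nv = 1680, A_nt = 200 mm²; R_n = min(0.6F_uA_nv, 0.6F_yA_gv) + U_bs·F_u·A_nt = 440 kN → 330 kN.
Block shear governs: 330 kN.

330 kN (block shear governs)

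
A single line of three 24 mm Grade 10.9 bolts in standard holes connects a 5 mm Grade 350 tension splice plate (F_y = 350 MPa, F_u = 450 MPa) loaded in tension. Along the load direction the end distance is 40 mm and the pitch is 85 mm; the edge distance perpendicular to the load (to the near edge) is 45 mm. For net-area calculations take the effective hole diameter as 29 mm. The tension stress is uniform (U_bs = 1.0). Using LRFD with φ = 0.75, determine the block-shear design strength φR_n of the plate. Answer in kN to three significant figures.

Shear plane L_v = 40 + 2·85 = 210 mm; A_gv = 210 × 5 = 1050 mm².
A_nv = (210 − 2.5·29) × 5 = 687.5 mm².
A_nt = (45 − 0.5·29) × 5 = 152.5 mm².
0.6 F_u A_nv = 185.6 kN; 0.6 F_y A_gv = 220.5 kN → shear rupture governs the shear term.
R_n = 185.6 + 1.0 × 450 × 152.5 / 1000 = 254.2 kN.
Design strength φR_n = 0.75 × 254.2 = 191 kN.

191 kN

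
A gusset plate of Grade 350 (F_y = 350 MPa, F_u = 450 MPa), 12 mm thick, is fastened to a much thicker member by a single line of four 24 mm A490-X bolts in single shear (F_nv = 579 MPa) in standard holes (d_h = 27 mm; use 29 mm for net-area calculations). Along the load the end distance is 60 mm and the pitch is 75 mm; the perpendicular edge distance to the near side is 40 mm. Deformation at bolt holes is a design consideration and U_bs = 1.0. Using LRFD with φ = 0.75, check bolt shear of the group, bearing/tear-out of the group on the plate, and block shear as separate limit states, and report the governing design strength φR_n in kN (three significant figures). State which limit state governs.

549 kN (block shear governs)

Bolt shear: A_b = π·24²/4 = 452.4 mm²; R_n = 579 × 452.4 × 4 × 1 / 1000 = 1048 kN → 0.75 × 1048 = 786 kN.
Bearing: edge l_c = 46.5, r_n = 301.3 kN; interior l_c = 48, r_n = 311 kN; R_n = 301.3 + 3·311 = 1234 kN → 926 kN.
Block shear: A_gv = 3420, A_nv = 2202, A_nt = 306 mm²; R_n = min(0.6F_uA_nv, 0.6F_yA_gv) + U_bs·F_u·A_nt = 732.2 kN → 549 kN.
Block shear governs: 549 kN.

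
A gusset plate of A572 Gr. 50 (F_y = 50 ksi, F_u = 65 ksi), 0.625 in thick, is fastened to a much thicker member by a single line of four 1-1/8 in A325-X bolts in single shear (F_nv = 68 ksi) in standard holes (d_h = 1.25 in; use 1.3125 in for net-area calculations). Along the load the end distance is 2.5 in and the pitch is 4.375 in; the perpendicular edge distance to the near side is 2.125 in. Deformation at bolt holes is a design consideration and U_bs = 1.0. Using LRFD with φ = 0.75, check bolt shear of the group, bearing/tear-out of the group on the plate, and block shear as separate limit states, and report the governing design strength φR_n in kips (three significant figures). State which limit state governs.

203 kips (bolt shear governs)

Bolt shear: A_b = π·1.125²/4 = 0.994 in²; R_n = 68 × 0.994 × 4 × 1 = 270.4 kips → 0.75 × 270.4 = 203 kips.
Bearing: edge l_c = 1.875, r_n = 91.41 kips; interior l_c = 3.125, r_n = 109.7 kips; R_n = 91.41 + 3·109.7 = 420.5 kips → 315 kips.
Block shear: A_gv = 9.766, A_nv = 6.895, A_nt = 0.918 in²; R_n = min(0.6F_uA_nv, 0.6F_yA_gv) + U_bs·F_u·A_nt = 328.6 kips → 246 kips.
Bolt shear governs: 203 kips.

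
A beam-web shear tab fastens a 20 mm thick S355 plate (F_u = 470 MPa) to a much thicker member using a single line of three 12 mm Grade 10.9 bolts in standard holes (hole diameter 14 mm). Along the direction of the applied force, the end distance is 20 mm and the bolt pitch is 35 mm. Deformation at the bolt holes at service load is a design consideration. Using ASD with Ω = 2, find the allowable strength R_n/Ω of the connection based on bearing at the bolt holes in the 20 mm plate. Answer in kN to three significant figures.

310 kN

Per bolt r_n = 1.2 l_c t F_u ≤ 2.4 d t F_u; upper limit = 2.4 × 12 × 20 × 470 / 1000 = 270.7 kN.
Edge bolt: l_c = 20 − 14/2 = 13 mm → 1.2 × 13 × 20 × 470 / 1000 = 146.6 → r_n = 146.6 kN.
Interior bolts: l_c = 35 − 14 = 21 mm → 1.2 × 21 × 20 × 470 / 1000 = 236.9 → r_n = 236.9 kN.
R_n = 1 × 146.6 + 2 × 236.9 = 620.4 kN.
Allowable strength R_n/Ω = 620.4 / 2 = 310 kN.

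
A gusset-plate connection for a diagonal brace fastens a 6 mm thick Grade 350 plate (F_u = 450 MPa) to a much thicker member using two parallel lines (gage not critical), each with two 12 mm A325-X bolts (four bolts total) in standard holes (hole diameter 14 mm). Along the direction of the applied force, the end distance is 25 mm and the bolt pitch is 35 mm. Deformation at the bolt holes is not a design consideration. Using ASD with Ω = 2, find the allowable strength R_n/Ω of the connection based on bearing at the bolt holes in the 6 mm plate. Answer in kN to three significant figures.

Per bolt r_n = 1.5 l_c t F_u ≤ 3.0 d t F_u; upper limit = 3.0 × 12 × 6 × 450 / 1000 = 97.2 kN.
Edge bolt: l_c = 25 − 14/2 = 18 mm → 1.5 × 18 × 6 × 450 / 1000 = 72.9 → r_n = 72.9 kN.
Interior bolts: l_c = 35 − 14 = 21 mm → 1.5 × 21 × 6 × 450 / 1000 = 85.05 → r_n = 85.05 kN.
R_n = 2 × 72.9 + 2 × 85.05 = 315.9 kN.
Allowable strength R_n/Ω = 315.9 / 2 = 158 kN.

158 kN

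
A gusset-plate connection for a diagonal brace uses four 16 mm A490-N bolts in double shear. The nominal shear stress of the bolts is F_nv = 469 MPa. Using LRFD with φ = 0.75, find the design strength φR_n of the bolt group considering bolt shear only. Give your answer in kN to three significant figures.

566 kN

A_b = π × 16² / 4 = 201.1 mm².
R_n = F_nv · A_b · n · n_s = 469 × 201.1 × 4 × 2 / 1000 = 754.4 kN.
Design strength φR_n = 0.75 × 754.4 = 566 kN.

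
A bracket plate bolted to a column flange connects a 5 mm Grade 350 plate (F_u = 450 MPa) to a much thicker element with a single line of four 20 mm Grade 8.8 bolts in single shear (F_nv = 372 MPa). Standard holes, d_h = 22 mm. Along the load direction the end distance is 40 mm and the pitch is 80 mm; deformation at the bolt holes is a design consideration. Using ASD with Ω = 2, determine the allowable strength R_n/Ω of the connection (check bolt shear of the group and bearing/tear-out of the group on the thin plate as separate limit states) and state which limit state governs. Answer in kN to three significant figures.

Bolt shear: A_b = π·20²/4 = 314.2 mm²; R_n = 372 × 314.2 × 4 × 1 / 1000 = 467.5 kN → 467.5 / 2 = 234 kN.
Bearing (1.2 l_c t F_u ≤ 2.4 d t F_u): upper limit = 2.4·20·5·450 / 1000 = 108 kN.
  Edge l_c = 40 − 22/2 = 29 → r_n = 78.3 kN; interior l_c = 80 − 22 = 58 → r_n = 108 kN.
  R_n,bearing = 1·78.3 + 3·108 = 402.3 kN → 402.3 / 2 = 201 kN.
Bearing governs: 201 kN.

201 kN (bearing governs)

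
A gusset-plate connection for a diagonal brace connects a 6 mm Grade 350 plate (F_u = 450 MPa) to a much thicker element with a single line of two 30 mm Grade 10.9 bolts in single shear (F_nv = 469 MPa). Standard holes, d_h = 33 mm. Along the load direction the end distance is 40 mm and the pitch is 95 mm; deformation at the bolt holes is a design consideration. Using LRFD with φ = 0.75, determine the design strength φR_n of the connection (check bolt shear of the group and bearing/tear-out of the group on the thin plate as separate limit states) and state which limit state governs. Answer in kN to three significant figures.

203 kN (bearing governs)

Bolt shear: A_b = π·30²/4 = 706.9 mm²; R_n = 469 × 706.9 × 2 × 1 / 1000 = 663 kN → 0.75 × 663 = 497 kN.
Bearing (1.2 l_c t F_u ≤ 2.4 d t F_u): upper limit = 2.4·30·6·450 / 1000 = 194.4 kN.
  Edge l_c = 40 − 33/2 = 23.5 → r_n = 76.14 kN; interior l_c = 95 − 33 = 62 → r_n = 194.4 kN.
  R_n,bearing = 1·76.14 + 1·194.4 = 270.5 kN → 0.75 × 270.5 = 203 kN.
Bearing governs: 203 kN.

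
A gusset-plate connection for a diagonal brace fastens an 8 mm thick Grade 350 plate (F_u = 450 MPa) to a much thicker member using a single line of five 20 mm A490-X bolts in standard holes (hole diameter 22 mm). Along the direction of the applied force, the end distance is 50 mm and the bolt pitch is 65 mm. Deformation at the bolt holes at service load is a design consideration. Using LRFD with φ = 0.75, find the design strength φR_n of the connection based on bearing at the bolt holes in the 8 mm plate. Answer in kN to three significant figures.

Per bolt r_n = 1.2 l_c t F_u ≤ 2.4 d t F_u; upper limit = 2.4 × 20 × 8 × 450 / 1000 = 172.8 kN.
Edge bolt: l_c = 50 − 22/2 = 39 mm → 1.2 × 39 × 8 × 450 / 1000 = 168.5 → r_n = 168.5 kN.
Interior bolts: l_c = 65 − 22 = 43 mm → 1.2 × 43 × 8 × 450 / 1000 = 185.8 → r_n = 172.8 kN.
R_n = 1 × 168.5 + 4 × 172.8 = 859.7 kN.
Design strength φR_n = 0.75 × 859.7 = 645 kN.

645 kN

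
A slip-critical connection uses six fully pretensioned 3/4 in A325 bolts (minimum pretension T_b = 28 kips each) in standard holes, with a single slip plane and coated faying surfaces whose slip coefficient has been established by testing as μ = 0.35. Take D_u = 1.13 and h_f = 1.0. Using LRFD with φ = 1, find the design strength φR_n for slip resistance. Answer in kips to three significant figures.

R_n = μ · D_u · h_f · T_b · n_s · n_b = 0.35 × 1.13 × 1.0 × 28 × 1 × 6 = 66.44 kips.
Design strength φR_n = 1 × 66.44 = 66.4 kips.

66.4 kips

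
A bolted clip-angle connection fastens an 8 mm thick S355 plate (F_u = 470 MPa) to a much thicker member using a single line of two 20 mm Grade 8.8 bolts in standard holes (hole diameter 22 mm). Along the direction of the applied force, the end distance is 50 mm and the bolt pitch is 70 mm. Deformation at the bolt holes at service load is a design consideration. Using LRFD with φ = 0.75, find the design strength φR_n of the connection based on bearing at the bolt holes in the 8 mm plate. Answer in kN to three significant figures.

Per bolt r_n = 1.2 l_c t F_u ≤ 2.4 d t F_u; upper limit = 2.4 × 20 × 8 × 470 / 1000 = 180.5 kN.
Edge bolt: l_c = 50 − 22/2 = 39 mm → 1.2 × 39 × 8 × 470 / 1000 = 176 → r_n = 176 kN.
Interior bolts: l_c = 70 − 22 = 48 mm → 1.2 × 48 × 8 × 470 / 1000 = 216.6 → r_n = 180.5 kN.
R_n = 1 × 176 + 1 × 180.5 = 356.4 kN.
Design strength φR_n = 0.75 × 356.4 = 267 kN.

267 kN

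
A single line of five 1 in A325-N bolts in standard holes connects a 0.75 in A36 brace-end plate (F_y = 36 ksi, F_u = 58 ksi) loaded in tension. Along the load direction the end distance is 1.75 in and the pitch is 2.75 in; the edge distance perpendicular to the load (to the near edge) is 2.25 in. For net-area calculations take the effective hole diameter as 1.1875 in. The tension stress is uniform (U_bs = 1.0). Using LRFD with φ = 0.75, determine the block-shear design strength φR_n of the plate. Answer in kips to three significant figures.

199 kips

Shear plane L_v = 1.75 + 4·2.75 = 12.75 in; A_gv = 12.75 × 0.75 = 9.562 in².
A_nv = (12.75 − 4.5·1.1875) × 0.75 = 5.555 in².
A_nt = (2.25 − 0.5·1.1875) × 0.75 = 1.242 in².
0.6 F_u A_nv = 193.3 kips; 0.6 F_y A_gv = 206.5 kips → shear rupture governs the shear term.
R_n = 193.3 + 1.0 × 58 × 1.242 = 265.4 kips.
Design strength φR_n = 0.75 × 265.4 = 199 kips.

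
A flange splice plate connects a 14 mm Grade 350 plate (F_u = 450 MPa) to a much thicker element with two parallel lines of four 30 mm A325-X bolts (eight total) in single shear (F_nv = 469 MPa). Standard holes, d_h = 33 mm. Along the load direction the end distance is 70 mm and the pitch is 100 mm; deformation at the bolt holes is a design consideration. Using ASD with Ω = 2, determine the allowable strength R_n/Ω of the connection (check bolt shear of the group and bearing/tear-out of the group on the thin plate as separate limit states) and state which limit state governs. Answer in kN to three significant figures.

1330 kN (bolt shear governs)

Bolt shear: A_b = π·30²/4 = 706.9 mm²; R_n = 469 × 706.9 × 8 × 1 / 1000 = 2652 kN → 2652 / 2 = 1330 kN.
Bearing (1.2 l_c t F_u ≤ 2.4 d t F_u): upper limit = 2.4·30·14·450 / 1000 = 453.6 kN.
  Edge l_c = 70 − 33/2 = 53.5 → r_n = 404.5 kN; interior l_c = 100 − 33 = 67 → r_n = 453.6 kN.
  R_n,bearing = 2·404.5 + 6·453.6 = 3531 kN → 3531 / 2 = 1770 kN.
Bolt shear governs: 1330 kN.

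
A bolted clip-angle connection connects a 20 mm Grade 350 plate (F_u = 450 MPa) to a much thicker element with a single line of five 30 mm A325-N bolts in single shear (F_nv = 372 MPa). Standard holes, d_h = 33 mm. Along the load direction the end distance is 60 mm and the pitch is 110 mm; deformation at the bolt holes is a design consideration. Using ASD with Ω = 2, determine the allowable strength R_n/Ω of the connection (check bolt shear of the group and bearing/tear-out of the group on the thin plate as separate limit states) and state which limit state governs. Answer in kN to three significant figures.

Bolt shear: A_b = π·30²/4 = 706.9 mm²; R_n = 372 × 706.9 × 5 × 1 / 1000 = 1315 kN → 1315 / 2 = 657 kN.
Bearing (1.2 l_c t F_u ≤ 2.4 d t F_u): upper limit = 2.4·30·20·450 / 1000 = 648 kN.
  Edge l_c = 60 − 33/2 = 43.5 → r_n = 469.8 kN; interior l_c = 110 − 33 = 77 → r_n = 648 kN.
  R_n,bearing = 1·469.8 + 4·648 = 3062 kN → 3062 / 2 = 1530 kN.
Bolt shear governs: 657 kN.

657 kN (bolt shear governs)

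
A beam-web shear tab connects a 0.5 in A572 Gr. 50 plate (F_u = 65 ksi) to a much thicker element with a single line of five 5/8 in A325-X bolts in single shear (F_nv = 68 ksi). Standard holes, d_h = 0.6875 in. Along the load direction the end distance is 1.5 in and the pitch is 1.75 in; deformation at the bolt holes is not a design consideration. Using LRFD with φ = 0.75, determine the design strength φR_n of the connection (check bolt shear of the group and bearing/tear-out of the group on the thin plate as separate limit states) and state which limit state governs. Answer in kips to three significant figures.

Bolt shear: A_b = π·0.625²/4 = 0.3068 in²; R_n = 68 × 0.3068 × 5 × 1 = 104.3 kips → 0.75 × 104.3 = 78.2 kips.
Bearing (1.5 l_c t F_u ≤ 3.0 d t F_u): upper limit = 3.0·0.625·0.5·65 = 60.94 kips.
  Edge l_c = 1.5 − 0.6875/2 = 1.156 → r_n = 56.37 kips; interior l_c = 1.75 − 0.6875 = 1.062 → r_n = 51.8 kips.
  R_n,bearing = 1·56.37 + 4·51.8 = 263.6 kips → 0.75 × 263.6 = 198 kips.
Bolt shear governs: 78.2 kips.

78.2 kips (bolt shear governs)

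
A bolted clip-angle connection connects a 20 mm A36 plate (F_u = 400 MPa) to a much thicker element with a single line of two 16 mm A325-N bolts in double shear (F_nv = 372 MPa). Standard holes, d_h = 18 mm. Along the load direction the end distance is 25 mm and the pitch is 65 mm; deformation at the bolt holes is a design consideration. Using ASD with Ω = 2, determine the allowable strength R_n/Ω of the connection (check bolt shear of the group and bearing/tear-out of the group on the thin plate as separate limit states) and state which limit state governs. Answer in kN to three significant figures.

150 kN (bolt shear governs)

Bolt shear: A_b = π·16²/4 = 201.1 mm²; R_n = 372 × 201.1 × 2 × 2 / 1000 = 299.2 kN → 299.2 / 2 = 150 kN.
Bearing (1.2 l_c t F_u ≤ 2.4 d t F_u): upper limit = 2.4·16·20·400 / 1000 = 307.2 kN.
  Edge l_c = 25 − 18/2 = 16 → r_n = 153.6 kN; interior l_c = 65 − 18 = 47 → r_n = 307.2 kN.
  R_n,bearing = 1·153.6 + 1·307.2 = 460.8 kN → 460.8 / 2 = 230 kN.
Bolt shear governs: 150 kN.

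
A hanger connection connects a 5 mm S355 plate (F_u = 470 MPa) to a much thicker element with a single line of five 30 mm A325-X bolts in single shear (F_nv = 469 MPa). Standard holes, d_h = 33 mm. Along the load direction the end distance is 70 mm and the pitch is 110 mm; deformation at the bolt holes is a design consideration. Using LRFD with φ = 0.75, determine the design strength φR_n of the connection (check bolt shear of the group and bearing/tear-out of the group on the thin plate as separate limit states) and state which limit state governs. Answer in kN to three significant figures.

Bolt shear: A_b = π·30²/4 = 706.9 mm²; R_n = 469 × 706.9 × 5 × 1 / 1000 = 1658 kN → 0.75 × 1658 = 1240 kN.
Bearing (1.2 l_c t F_u ≤ 2.4 d t F_u): upper limit = 2.4·30·5·470 / 1000 = 169.2 kN.
  Edge l_c = 70 − 33/2 = 53.5 → r_n = 150.9 kN; interior l_c = 110 − 33 = 77 → r_n = 169.2 kN.
  R_n,bearing = 1·150.9 + 4·169.2 = 827.7 kN → 0.75 × 827.7 = 621 kN.
Bearing governs: 621 kN.

621 kN (bearing governs)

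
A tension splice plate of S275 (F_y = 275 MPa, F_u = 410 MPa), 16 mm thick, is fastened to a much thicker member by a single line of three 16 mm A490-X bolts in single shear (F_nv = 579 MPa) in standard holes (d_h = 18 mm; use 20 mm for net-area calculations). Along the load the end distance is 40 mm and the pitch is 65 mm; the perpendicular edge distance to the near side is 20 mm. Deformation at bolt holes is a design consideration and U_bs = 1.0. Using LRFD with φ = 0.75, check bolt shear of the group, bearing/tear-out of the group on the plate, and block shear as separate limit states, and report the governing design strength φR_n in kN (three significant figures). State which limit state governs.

Bolt shear: A_b = π·16²/4 = 201.1 mm²; R_n = 579 × 201.1 × 3 × 1 / 1000 = 349.2 kN → 0.75 × 349.2 = 262 kN.
Bearing: edge l_c = 31, r_n = 244 kN; interior l_c = 47, r_n = 251.9 kN; R_n = 244 + 2·251.9 = 747.8 kN → 561 kN.
Block shear: A_gv = 2720, A_nv = 1920, A_nt = 160 mm²; R_n = min(0.6F_uA_nv, 0.6F_yA_gv) + U_bs·F_u·A_nt = 514.4 kN → 386 kN.
Bolt shear governs: 262 kN.

262 kN (bolt shear governs)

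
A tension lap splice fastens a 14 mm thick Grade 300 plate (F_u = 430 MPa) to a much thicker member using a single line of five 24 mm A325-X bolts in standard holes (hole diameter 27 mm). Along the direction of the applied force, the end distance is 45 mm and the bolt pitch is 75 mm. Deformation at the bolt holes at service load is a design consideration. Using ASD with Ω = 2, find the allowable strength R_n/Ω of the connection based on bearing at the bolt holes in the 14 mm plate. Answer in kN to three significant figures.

Per bolt r_n = 1.2 l_c t F_u ≤ 2.4 d t F_u; upper limit = 2.4 × 24 × 14 × 430 / 1000 = 346.8 kN.
Edge bolt: l_c = 45 − 27/2 = 31.5 mm → 1.2 × 31.5 × 14 × 430 / 1000 = 227.6 → r_n = 227.6 kN.
Interior bolts: l_c = 75 − 27 = 48 mm → 1.2 × 48 × 14 × 430 / 1000 = 346.8 → r_n = 346.8 kN.
R_n = 1 × 227.6 + 4 × 346.8 = 1615 kN.
Allowable strength R_n/Ω = 1615 / 2 = 807 kN.

807 kN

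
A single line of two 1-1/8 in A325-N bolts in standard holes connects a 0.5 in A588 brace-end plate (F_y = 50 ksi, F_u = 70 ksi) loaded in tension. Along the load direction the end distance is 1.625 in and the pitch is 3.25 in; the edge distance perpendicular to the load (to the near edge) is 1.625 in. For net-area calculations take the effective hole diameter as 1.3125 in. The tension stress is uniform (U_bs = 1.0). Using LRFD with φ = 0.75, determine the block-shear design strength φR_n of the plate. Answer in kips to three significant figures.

71.2 kips

Shear plane L_v = 1.625 + 1·3.25 = 4.875 in; A_gv = 4.875 × 0.5 = 2.438 in².
A_nv = (4.875 − 1.5·1.3125) × 0.5 = 1.453 in².
A_nt = (1.625 − 0.5·1.3125) × 0.5 = 0.4844 in².
0.6 F_u A_nv = 61.03 kips; 0.6 F_y A_gv = 73.12 kips → shear rupture governs the shear term.
R_n = 61.03 + 1.0 × 70 × 0.4844 = 94.94 kips.
Design strength φR_n = 0.75 × 94.94 = 71.2 kips.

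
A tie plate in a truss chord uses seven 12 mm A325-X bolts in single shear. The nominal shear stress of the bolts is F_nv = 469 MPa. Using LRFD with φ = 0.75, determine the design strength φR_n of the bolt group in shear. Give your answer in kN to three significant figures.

278 kN

A_b = π × 12² / 4 = 113.1 mm².
R_n = F_nv · A_b · n · n_s = 469 × 113.1 × 7 × 1 / 1000 = 371.3 kN.
Design strength φR_n = 0.75 × 371.3 = 278 kN.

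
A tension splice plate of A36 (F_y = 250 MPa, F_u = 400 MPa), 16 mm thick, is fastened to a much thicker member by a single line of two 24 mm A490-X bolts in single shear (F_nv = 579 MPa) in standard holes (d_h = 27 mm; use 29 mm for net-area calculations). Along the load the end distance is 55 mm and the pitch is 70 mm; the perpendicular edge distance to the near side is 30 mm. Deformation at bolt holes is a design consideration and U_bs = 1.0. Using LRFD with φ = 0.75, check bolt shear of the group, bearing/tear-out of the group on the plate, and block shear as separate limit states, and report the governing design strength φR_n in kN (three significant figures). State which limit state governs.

299 kN (block shear governs)

Bolt shear: A_b = π·24²/4 = 452.4 mm²; R_n = 579 × 452.4 × 2 × 1 / 1000 = 523.9 kN → 0.75 × 523.9 = 393 kN.
Bearing: edge l_c = 41.5, r_n = 318.7 kN; interior l_c = 43, r_n = 330.2 kN; R_n = 318.7 + 1·330.2 = 649 kN → 487 kN.
Block shear: A_gv = 2000, A_nv = 1304, A_nt = 248 mm²; R_n = min(0.6F_uA_nv, 0.6F_yA_gv) + U_bs·F_u·A_nt = 399.2 kN → 299 kN.
Block shear governs: 299 kN.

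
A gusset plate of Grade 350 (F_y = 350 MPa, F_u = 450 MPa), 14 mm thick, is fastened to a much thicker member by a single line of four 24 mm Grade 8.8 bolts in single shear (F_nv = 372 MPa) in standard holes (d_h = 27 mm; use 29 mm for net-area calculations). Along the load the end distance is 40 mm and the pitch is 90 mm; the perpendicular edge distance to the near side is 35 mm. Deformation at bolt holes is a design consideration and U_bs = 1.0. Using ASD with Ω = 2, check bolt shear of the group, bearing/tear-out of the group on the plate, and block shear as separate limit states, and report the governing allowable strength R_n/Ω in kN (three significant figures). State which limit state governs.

337 kN (bolt shear governs)

Bolt shear: A_b = π·24²/4 = 452.4 mm²; R_n = 372 × 452.4 × 4 × 1 / 1000 = 673.2 kN → 673.2 / 2 = 337 kN.
Bearing: edge l_c = 26.5, r_n = 200.3 kN; interior l_c = 63, r_n = 362.9 kN; R_n = 200.3 + 3·362.9 = 1289 kN → 644 kN.
Block shear: A_gv = 4340, A_nv = 2919, A_nt = 287 mm²; R_n = min(0.6F_uA_nv, 0.6F_yA_gv) + U_bs·F_u·A_nt = 917.3 kN → 459 kN.
Bolt shear governs: 337 kN.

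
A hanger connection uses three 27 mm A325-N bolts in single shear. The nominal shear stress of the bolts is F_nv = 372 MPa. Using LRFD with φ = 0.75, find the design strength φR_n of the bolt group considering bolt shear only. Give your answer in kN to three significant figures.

A_b = π × 27² / 4 = 572.6 mm².
R_n = F_nv · A_b · n · n_s = 372 × 572.6 × 3 × 1 / 1000 = 639 kN.
Design strength φR_n = 0.75 × 639 = 479 kN.

479 kN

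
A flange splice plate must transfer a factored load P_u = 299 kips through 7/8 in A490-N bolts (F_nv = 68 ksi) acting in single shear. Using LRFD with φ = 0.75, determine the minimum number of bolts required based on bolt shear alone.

10 bolts

A_b = π·0.875²/4 = 0.6013 in².
Per-bolt design strength φR_n = 0.75 × 68 × 0.6013 × 1 = 30.67 kips.
n ≥ 299 / 30.67 = 9.75 → use 10 bolts.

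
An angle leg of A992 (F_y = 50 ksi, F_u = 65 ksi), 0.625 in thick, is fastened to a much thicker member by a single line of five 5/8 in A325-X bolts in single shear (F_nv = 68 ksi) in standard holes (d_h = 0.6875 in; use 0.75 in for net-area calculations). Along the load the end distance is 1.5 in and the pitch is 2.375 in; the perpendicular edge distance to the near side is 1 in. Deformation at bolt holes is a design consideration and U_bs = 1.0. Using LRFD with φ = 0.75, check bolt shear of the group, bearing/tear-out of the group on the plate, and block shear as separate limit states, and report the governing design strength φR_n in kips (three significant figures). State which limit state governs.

Bolt shear: A_b = π·0.625²/4 = 0.3068 in²; R_n = 68 × 0.3068 × 5 × 1 = 104.3 kips → 0.75 × 104.3 = 78.2 kips.
Bearing: edge l_c = 1.156, r_n = 56.37 kips; interior l_c = 1.688, r_n = 60.94 kips; R_n = 56.37 + 4·60.94 = 300.1 kips → 225 kips.
Block shear: A_gv = 6.875, A_nv = 4.766, A_nt = 0.3906 in²; R_n = min(0.6F_uA_nv, 0.6F_yA_gv) + U_bs·F_u·A_nt = 211.2 kips → 158 kips.
Bolt shear governs: 78.2 kips.

78.2 kips (bolt shear governs)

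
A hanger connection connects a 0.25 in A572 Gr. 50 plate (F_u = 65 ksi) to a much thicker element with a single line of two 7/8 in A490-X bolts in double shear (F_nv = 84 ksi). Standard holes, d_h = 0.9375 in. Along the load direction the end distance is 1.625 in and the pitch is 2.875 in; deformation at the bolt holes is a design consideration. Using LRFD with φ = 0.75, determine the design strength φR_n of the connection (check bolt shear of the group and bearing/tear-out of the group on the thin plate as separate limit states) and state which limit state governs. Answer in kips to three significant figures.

42.5 kips (bearing governs)

Bolt shear: A_b = π·0.875²/4 = 0.6013 in²; R_n = 84 × 0.6013 × 2 × 2 = 202 kips → 0.75 × 202 = 152 kips.
Bearing (1.2 l_c t F_u ≤ 2.4 d t F_u): upper limit = 2.4·0.875·0.25·65 = 34.12 kips.
  Edge l_c = 1.625 − 0.9375/2 = 1.156 → r_n = 22.55 kips; interior l_c = 2.875 − 0.9375 = 1.938 → r_n = 34.12 kips.
  R_n,bearing = 1·22.55 + 1·34.12 = 56.67 kips → 0.75 × 56.67 = 42.5 kips.
Bearing governs: 42.5 kips.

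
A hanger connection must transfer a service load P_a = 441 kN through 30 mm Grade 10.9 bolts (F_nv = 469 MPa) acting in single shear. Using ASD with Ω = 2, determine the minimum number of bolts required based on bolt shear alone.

3 bolts

A_b = π·30²/4 = 706.9 mm².
Per-bolt allowable strength R_n/Ω = 469 × 706.9 × 1 / 1000 / 2 = 165.8 kN.
n ≥ 441 / 165.8 = 2.661 → use 3 bolts.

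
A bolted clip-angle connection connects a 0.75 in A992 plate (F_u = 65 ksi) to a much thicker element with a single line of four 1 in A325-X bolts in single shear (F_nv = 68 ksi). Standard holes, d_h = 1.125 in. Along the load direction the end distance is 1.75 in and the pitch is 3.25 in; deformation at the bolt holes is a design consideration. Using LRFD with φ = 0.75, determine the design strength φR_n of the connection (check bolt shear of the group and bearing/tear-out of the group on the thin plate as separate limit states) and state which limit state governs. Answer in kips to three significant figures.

160 kips (bolt shear governs)

Bolt shear: A_b = π·1²/4 = 0.7854 in²; R_n = 68 × 0.7854 × 4 × 1 = 213.6 kips → 0.75 × 213.6 = 160 kips.
Bearing (1.2 l_c t F_u ≤ 2.4 d t F_u): upper limit = 2.4·1·0.75·65 = 117 kips.
  Edge l_c = 1.75 − 1.125/2 = 1.188 → r_n = 69.47 kips; interior l_c = 3.25 − 1.125 = 2.125 → r_n = 117 kips.
  R_n,bearing = 1·69.47 + 3·117 = 420.5 kips → 0.75 × 420.5 = 315 kips.
Bolt shear governs: 160 kips.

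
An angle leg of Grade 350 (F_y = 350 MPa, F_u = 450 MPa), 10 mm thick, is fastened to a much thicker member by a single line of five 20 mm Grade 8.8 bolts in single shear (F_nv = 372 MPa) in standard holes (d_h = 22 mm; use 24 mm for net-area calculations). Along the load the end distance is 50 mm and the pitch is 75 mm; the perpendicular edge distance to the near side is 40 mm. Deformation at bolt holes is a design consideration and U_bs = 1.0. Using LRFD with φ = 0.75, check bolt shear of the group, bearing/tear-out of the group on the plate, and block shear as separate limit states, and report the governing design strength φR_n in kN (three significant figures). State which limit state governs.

438 kN (bolt shear governs)

Bolt shear: A_b = π·20²/4 = 314.2 mm²; R_n = 372 × 314.2 × 5 × 1 / 1000 = 584.3 kN → 0.75 × 584.3 = 438 kN.
Bearing: edge l_c = 39, r_n = 210.6 kN; interior l_c = 53, r_n = 216 kN; R_n = 210.6 + 4·216 = 1075 kN → 806 kN.
Block shear: A_gv = 3500, A_nv = 2420, A_nt = 280 mm²; R_n = min(0.6F_uA_nv, 0.6F_yA_gv) + U_bs·F_u·A_nt = 779.4 kN → 585 kN.
Bolt shear governs: 438 kN.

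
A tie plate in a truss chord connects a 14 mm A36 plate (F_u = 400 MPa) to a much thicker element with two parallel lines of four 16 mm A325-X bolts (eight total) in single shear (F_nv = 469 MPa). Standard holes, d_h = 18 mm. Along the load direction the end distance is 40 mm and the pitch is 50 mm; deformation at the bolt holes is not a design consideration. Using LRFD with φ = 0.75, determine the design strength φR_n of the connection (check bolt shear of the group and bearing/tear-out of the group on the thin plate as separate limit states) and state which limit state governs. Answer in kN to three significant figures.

Bolt shear: A_b = π·16²/4 = 201.1 mm²; R_n = 469 × 201.1 × 8 × 1 / 1000 = 754.4 kN → 0.75 × 754.4 = 566 kN.
Bearing (1.5 l_c t F_u ≤ 3.0 d t F_u): upper limit = 3.0·16·14·400 / 1000 = 268.8 kN.
  Edge l_c = 40 − 18/2 = 31 → r_n = 260.4 kN; interior l_c = 50 − 18 = 32 → r_n = 268.8 kN.
  R_n,bearing = 2·260.4 + 6·268.8 = 2134 kN → 0.75 × 2134 = 1600 kN.
Bolt shear governs: 566 kN.

566 kN (bolt shear governs)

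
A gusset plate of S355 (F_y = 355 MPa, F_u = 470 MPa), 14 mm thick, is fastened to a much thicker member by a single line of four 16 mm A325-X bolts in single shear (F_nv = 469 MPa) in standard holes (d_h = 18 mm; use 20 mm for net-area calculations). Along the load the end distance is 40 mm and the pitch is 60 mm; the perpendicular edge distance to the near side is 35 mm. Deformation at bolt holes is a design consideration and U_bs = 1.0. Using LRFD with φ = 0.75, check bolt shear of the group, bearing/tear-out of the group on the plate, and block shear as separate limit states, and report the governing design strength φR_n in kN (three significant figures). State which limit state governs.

Bolt shear: A_b = π·16²/4 = 201.1 mm²; R_n = 469 × 201.1 × 4 × 1 / 1000 = 377.2 kN → 0.75 × 377.2 = 283 kN.
Bearing: edge l_c = 31, r_n = 244.8 kN; interior l_c = 42, r_n = 252.7 kN; R_n = 244.8 + 3·252.7 = 1003 kN → 752 kN.
Block shear: A_gv = 3080, A_nv = 2100, A_nt = 350 mm²; R_n = min(0.6F_uA_nv, 0.6F_yA_gv) + U_bs·F_u·A_nt = 756.7 kN → 568 kN.
Bolt shear governs: 283 kN.

283 kN (bolt shear governs)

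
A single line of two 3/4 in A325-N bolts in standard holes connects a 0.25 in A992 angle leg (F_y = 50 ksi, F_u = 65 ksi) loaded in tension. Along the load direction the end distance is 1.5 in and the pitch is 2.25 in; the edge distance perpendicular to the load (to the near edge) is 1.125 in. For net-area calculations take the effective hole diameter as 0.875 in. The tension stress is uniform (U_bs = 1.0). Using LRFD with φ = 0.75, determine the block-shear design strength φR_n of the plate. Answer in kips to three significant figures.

26.2 kips

Shear plane L_v = 1.5 + 1·2.25 = 3.75 in; A_gv = 3.75 × 0.25 = 0.9375 in².
A_nv = (3.75 − 1.5·0.875) × 0.25 = 0.6094 in².
A_nt = (1.125 − 0.5·0.875) × 0.25 = 0.1719 in².
0.6 F_u A_nv = 23.77 kips; 0.6 F_y A_gv = 28.12 kips → shear rupture governs the shear term.
R_n = 23.77 + 1.0 × 65 × 0.1719 = 34.94 kips.
Design strength φR_n = 0.75 × 34.94 = 26.2 kips.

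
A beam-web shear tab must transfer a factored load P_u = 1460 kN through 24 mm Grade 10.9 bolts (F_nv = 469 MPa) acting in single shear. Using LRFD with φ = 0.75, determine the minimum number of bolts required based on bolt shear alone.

10 bolts

A_b = π·24²/4 = 452.4 mm².
Per-bolt design strength φR_n = 0.75 × 469 × 452.4 × 1 / 1000 = 159.1 kN.
n ≥ 1460 / 159.1 = 9.175 → use 10 bolts.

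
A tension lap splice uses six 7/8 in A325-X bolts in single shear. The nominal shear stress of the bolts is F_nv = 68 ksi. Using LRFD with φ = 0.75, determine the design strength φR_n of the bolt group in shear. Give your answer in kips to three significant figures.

184 kips

A_b = π × 0.875² / 4 = 0.6013 in².
R_n = F_nv · A_b · n · n_s = 68 × 0.6013 × 6 × 1 = 245.3 kips.
Design strength φR_n = 0.75 × 245.3 = 184 kips.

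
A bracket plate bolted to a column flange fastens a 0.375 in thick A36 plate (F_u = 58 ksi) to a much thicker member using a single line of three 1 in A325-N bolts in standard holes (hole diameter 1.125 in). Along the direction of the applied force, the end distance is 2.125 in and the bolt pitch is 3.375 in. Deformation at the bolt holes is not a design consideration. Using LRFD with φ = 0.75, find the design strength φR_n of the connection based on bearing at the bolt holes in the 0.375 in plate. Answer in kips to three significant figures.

Per bolt r_n = 1.5 l_c t F_u ≤ 3.0 d t F_u; upper limit = 3.0 × 1 × 0.375 × 58 = 65.25 kips.
Edge bolt: l_c = 2.125 − 1.125/2 = 1.562 in → 1.5 × 1.562 × 0.375 × 58 = 50.98 → r_n = 50.98 kips.
Interior bolts: l_c = 3.375 − 1.125 = 2.25 in → 1.5 × 2.25 × 0.375 × 58 = 73.41 → r_n = 65.25 kips.
R_n = 1 × 50.98 + 2 × 65.25 = 181.5 kips.
Design strength φR_n = 0.75 × 181.5 = 136 kips.

136 kips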